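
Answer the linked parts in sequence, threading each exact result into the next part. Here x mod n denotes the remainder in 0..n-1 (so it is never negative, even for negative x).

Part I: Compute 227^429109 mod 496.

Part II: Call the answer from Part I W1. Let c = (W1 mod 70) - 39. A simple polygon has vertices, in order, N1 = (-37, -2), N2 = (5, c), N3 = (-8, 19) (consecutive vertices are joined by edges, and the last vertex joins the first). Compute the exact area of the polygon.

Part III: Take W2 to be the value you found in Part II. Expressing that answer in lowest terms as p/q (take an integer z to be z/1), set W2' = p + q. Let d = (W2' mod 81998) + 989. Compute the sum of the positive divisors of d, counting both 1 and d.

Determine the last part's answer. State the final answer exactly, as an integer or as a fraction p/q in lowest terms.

1728

Part I: squarings mod 496: 227^1=227, 227^2=441, 227^4=49, 227^8=417, 227^16=289, 227^32=193, 227^64=49, 227^128=417, 227^256=289, 227^512=193, 227^1024=49, 227^2048=417, 227^4096=289, 227^8192=193, 227^16384=49, 227^32768=417, 227^65536=289, 227^131072=193, 227^262144=49; 227^429109 = 227^1 * 227^4 * 227^16 * 227^32 * 227^1024 * 227^2048 * 227^32768 * 227^131072 * 227^262144 = 483 (mod 496); answer 483
Part II: W1 = 483; c = 24; cross terms: (-37*24 - 5*-2)=-878, (5*19 - -8*24)=287, (-8*-2 - -37*19)=719; twice the area = |128| = 128; area = 64; answer 64
Part III: W2 = 64; threaded value p + q = 65; d = 1054; 1054 = 2 * 17 * 31; sigma = (1 + 2) * (1 + 17) * (1 + 31) = 3 * 18 * 32 = 1728; answer 1728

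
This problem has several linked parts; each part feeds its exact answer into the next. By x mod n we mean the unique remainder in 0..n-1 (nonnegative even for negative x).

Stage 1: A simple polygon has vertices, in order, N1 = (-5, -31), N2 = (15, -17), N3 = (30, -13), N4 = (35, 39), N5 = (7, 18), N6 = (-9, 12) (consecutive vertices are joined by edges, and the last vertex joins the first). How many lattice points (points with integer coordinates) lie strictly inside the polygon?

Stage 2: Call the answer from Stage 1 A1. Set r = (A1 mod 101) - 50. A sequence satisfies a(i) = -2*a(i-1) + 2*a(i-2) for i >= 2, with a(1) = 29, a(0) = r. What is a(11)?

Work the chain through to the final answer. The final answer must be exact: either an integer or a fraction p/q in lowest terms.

Stage 1: cross terms: (-5*-17 - 15*-31)=550, (15*-13 - 30*-17)=315, (30*39 - 35*-13)=1625, (35*18 - 7*39)=357, (7*12 - -9*18)=246, (-9*-31 - -5*12)=339; twice the area = |3432| = 3432; area = 1716; boundary points = 2 + 1 + 1 + 7 + 2 + 1 = 14; strictly interior points = area - boundary/2 + 1 = 1710; answer 1710
Stage 2: A1 = 1710; r = 44; a(2) = -2*(29) + 2*(44) = 30; iterating: a(2)=30, a(3)=-2, a(4)=64, a(5)=-132, a(6)=392, a(7)=-1048, a(8)=2880, a(9)=-7856, a(10)=21472, a(11)=-58656; answer -58656

-58656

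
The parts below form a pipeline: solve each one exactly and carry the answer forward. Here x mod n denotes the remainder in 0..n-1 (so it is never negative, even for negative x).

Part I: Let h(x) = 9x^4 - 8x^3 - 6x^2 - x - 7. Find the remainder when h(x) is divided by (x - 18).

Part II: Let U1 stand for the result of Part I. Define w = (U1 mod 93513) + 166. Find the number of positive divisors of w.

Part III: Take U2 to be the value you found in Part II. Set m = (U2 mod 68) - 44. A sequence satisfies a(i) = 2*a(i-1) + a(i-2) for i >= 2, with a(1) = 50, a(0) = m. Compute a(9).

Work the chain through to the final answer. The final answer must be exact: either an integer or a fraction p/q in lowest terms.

41090

Part I: remainder = value at the root: 9*(18)^4 - 8*(18)^3 - 6*(18)^2 - 1*(18)^1 - 7 = (944784) + (-46656) + (-1944) + (-18) + (-7) = 896159; answer 896159
Part II: U1 = 896159; w = 54708; 54708 = 2^2 * 3 * 47 * 97; number of divisors = (2+1) * (1+1) * (1+1) * (1+1) = 24; answer 24
Part III: U2 = 24; m = -20; a(2) = 2*(50) + 1*(-20) = 80; iterating: a(2)=80, a(3)=210, a(4)=500, a(5)=1210, a(6)=2920, a(7)=7050, a(8)=17020, a(9)=41090; answer 41090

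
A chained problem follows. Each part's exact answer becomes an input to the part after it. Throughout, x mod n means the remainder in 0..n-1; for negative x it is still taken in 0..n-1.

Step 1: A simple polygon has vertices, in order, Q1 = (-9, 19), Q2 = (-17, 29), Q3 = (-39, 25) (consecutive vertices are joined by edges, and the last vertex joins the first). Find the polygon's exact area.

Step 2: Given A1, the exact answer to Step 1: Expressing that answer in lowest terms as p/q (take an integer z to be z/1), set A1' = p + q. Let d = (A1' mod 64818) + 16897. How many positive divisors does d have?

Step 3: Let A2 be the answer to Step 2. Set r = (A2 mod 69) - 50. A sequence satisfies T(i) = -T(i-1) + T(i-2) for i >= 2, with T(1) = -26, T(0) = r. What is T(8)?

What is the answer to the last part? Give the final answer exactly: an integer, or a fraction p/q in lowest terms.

Step 1: cross terms: (-9*29 - -17*19)=62, (-17*25 - -39*29)=706, (-39*19 - -9*25)=-516; twice the area = |252| = 252; area = 126; answer 126
Step 2: A1 = 126; threaded value p + q = 127; d = 17024; 17024 = 2^7 * 7 * 19; number of divisors = (7+1) * (1+1) * (1+1) = 32; answer 32
Step 3: A2 = 32; r = -18; T(2) = -1*(-26) + 1*(-18) = 8; iterating: T(2)=8, T(3)=-34, T(4)=42, T(5)=-76, T(6)=118, T(7)=-194, T(8)=312; answer 312

312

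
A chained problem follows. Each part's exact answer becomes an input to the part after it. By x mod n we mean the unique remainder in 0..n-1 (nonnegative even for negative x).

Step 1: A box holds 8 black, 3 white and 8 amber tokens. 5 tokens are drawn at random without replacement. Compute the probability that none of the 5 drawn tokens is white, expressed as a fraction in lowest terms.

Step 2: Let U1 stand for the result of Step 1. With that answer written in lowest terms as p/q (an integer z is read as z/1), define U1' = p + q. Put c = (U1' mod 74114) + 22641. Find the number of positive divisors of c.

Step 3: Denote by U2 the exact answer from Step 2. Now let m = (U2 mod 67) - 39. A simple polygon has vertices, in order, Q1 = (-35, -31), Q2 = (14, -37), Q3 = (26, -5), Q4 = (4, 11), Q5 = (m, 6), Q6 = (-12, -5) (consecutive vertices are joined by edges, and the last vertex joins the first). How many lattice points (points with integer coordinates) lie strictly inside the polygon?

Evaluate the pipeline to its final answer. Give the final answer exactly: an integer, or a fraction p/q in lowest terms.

1886

Step 1: total draws C(19,5) = 11628; favorable C(16,5) = 4368; P = 364/969; answer 364/969
Step 2: U1 = 364/969; threaded value p + q = 1333; c = 23974; 23974 = 2 * 11987; number of divisors = (1+1) * (1+1) = 4; answer 4
Step 3: U2 = 4; m = -35; cross terms: (-35*-37 - 14*-31)=1729, (14*-5 - 26*-37)=892, (26*11 - 4*-5)=306, (4*6 - -35*11)=409, (-35*-5 - -12*6)=247, (-12*-31 - -35*-5)=197; twice the area = |3780| = 3780; area = 1890; boundary points = 1 + 4 + 2 + 1 + 1 + 1 = 10; strictly interior points = area - boundary/2 + 1 = 1886; answer 1886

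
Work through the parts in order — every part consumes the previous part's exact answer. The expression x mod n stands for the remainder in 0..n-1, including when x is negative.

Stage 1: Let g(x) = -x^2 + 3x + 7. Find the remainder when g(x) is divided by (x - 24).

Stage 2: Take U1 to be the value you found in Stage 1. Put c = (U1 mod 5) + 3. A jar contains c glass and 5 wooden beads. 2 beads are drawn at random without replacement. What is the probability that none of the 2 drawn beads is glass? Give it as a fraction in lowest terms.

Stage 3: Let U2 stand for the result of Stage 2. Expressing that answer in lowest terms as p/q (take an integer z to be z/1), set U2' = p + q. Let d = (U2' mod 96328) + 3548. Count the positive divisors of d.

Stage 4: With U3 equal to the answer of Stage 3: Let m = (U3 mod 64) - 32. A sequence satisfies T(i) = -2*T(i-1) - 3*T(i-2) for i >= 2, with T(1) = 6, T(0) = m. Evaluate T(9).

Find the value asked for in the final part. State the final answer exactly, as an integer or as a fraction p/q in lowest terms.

Stage 1: remainder = value at the root: -1*(24)^2 + 3*(24)^1 + 7 = (-576) + (72) + (7) = -497; answer -497
Stage 2: U1 = -497; c = 6; total draws C(11,2) = 55; favorable C(5,2) = 10; P = 2/11; answer 2/11
Stage 3: U2 = 2/11; threaded value p + q = 13; d = 3561; 3561 = 3 * 1187; number of divisors = (1+1) * (1+1) = 4; answer 4
Stage 4: U3 = 4; m = -28; T(2) = -2*(6) - 3*(-28) = 72; iterating: T(2)=72, T(3)=-162, T(4)=108, T(5)=270, T(6)=-864, T(7)=918, T(8)=756, T(9)=-4266; answer -4266

-4266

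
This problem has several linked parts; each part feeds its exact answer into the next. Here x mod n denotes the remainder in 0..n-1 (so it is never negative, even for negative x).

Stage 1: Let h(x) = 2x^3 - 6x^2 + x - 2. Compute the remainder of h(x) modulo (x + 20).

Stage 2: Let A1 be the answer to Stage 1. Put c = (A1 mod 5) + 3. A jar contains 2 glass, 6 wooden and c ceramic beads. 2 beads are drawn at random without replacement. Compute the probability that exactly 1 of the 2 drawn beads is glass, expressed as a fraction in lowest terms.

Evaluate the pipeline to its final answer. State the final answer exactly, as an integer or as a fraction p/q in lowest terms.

24/91

Stage 1: remainder = value at the root: 2*(-20)^3 - 6*(-20)^2 + 1*(-20)^1 - 2 = (-16000) + (-2400) + (-20) + (-2) = -18422; answer -18422
Stage 2: A1 = -18422; c = 6; total draws C(14,2) = 91; favorable C(2,1)*C(12,1) = 24; P = 24/91; answer 24/91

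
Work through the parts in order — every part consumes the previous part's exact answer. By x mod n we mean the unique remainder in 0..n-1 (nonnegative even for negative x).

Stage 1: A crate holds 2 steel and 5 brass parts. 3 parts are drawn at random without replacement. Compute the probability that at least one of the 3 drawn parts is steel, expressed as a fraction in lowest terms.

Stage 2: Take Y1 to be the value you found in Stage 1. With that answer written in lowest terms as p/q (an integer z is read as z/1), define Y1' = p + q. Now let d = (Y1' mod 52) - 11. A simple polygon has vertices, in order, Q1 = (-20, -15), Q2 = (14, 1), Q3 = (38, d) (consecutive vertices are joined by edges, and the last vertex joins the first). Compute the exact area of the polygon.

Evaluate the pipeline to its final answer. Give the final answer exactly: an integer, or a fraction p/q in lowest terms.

192

Stage 1: total draws C(7,3) = 35; complement C(5,3) = 10; favorable 35 - 10 = 25; P = 5/7; answer 5/7
Stage 2: Y1 = 5/7; threaded value p + q = 12; d = 1; cross terms: (-20*1 - 14*-15)=190, (14*1 - 38*1)=-24, (38*-15 - -20*1)=-550; twice the area = |-384| = 384; area = 192; answer 192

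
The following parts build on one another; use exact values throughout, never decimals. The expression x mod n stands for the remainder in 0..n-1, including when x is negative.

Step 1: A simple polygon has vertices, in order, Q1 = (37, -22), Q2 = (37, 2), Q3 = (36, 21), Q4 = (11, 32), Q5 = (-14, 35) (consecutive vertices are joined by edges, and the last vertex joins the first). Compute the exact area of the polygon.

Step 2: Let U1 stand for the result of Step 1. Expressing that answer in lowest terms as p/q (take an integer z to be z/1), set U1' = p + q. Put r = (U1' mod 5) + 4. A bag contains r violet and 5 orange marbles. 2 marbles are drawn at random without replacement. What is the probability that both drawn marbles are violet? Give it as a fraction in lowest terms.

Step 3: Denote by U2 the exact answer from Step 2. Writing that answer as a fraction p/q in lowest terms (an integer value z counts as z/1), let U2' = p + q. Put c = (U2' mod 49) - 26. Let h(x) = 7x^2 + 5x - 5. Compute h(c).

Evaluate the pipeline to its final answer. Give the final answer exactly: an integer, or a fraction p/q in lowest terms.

1495

Step 1: cross terms: (37*2 - 37*-22)=888, (37*21 - 36*2)=705, (36*32 - 11*21)=921, (11*35 - -14*32)=833, (-14*-22 - 37*35)=-987; twice the area = |2360| = 2360; area = 1180; answer 1180
Step 2: U1 = 1180; threaded value p + q = 1181; r = 5; total draws C(10,2) = 45; favorable C(5,2) = 10; P = 2/9; answer 2/9
Step 3: U2 = 2/9; threaded value p + q = 11; c = -15; 7*(-15)^2 + 5*(-15)^1 - 5 = (1575) + (-75) + (-5) = 1495; answer 1495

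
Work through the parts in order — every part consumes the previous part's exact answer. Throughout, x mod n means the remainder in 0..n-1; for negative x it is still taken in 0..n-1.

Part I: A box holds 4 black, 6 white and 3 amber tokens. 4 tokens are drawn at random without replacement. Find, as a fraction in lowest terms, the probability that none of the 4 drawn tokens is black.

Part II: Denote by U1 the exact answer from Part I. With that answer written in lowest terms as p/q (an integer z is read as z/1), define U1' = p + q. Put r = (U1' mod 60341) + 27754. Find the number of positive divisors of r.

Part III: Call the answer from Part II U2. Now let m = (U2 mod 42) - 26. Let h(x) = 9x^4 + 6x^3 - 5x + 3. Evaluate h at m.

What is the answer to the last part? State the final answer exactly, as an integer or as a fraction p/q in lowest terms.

84053

Part I: total draws C(13,4) = 715; favorable C(9,4) = 126; P = 126/715; answer 126/715
Part II: U1 = 126/715; threaded value p + q = 841; r = 28595; 28595 = 5 * 7 * 19 * 43; number of divisors = (1+1) * (1+1) * (1+1) * (1+1) = 16; answer 16
Part III: U2 = 16; m = -10; 9*(-10)^4 + 6*(-10)^3 - 5*(-10)^1 + 3 = (90000) + (-6000) + (50) + (3) = 84053; answer 84053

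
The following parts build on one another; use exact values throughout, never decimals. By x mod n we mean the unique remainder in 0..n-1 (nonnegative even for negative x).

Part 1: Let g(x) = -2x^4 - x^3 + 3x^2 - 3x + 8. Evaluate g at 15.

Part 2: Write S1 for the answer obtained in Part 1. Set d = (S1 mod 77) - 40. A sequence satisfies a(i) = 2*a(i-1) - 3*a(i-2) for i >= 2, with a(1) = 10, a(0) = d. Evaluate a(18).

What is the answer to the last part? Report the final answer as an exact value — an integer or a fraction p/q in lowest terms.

Part 1: -2*(15)^4 - 1*(15)^3 + 3*(15)^2 - 3*(15)^1 + 8 = (-101250) + (-3375) + (675) + (-45) + (8) = -103987; answer -103987
Part 2: S1 = -103987; d = 0; a(2) = 2*(10) - 3*(0) = 20; iterating: a(2)=20, a(3)=10, a(4)=-40, a(5)=-110, a(6)=-100, a(7)=130, a(8)=560, a(9)=730, a(10)=-220, a(11)=-2630, a(12)=-4600, a(13)=-1310, a(14)=11180, a(15)=26290, a(16)=19040, a(17)=-40790, a(18)=-138700; answer -138700

-138700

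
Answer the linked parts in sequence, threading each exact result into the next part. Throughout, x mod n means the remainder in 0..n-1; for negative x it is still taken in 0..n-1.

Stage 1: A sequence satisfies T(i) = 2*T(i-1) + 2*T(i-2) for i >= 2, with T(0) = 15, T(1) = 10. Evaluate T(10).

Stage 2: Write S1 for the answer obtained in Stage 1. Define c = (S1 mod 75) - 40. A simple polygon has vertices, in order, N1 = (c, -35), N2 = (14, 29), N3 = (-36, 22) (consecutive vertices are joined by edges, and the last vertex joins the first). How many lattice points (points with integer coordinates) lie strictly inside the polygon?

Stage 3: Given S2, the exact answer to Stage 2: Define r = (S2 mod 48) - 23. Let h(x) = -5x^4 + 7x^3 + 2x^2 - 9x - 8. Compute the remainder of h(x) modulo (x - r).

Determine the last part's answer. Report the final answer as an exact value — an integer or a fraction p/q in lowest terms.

Stage 1: T(2) = 2*(10) + 2*(15) = 50; iterating: T(2)=50, T(3)=120, T(4)=340, T(5)=920, T(6)=2520, T(7)=6880, T(8)=18800, T(9)=51360, T(10)=140320; answer 140320
Stage 2: S1 = 140320; c = 30; cross terms: (30*29 - 14*-35)=1360, (14*22 - -36*29)=1352, (-36*-35 - 30*22)=600; twice the area = |3312| = 3312; area = 1656; boundary points = 16 + 1 + 3 = 20; strictly interior points = area - boundary/2 + 1 = 1647; answer 1647
Stage 3: S2 = 1647; r = -8; remainder = value at the root: -5*(-8)^4 + 7*(-8)^3 + 2*(-8)^2 - 9*(-8)^1 - 8 = (-20480) + (-3584) + (128) + (72) + (-8) = -23872; answer -23872

-23872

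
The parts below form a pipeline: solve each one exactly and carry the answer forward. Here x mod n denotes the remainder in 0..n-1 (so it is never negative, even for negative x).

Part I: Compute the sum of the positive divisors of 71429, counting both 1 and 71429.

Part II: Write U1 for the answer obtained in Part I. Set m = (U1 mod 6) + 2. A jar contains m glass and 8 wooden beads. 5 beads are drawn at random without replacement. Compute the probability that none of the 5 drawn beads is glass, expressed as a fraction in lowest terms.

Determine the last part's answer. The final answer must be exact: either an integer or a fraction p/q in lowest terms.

Part I: 71429 is prime, so its only divisors are 1 and 71429; sigma = 1 + 71429 = 71430; answer 71430
Part II: U1 = 71430; m = 2; total draws C(10,5) = 252; favorable C(8,5) = 56; P = 2/9; answer 2/9

2/9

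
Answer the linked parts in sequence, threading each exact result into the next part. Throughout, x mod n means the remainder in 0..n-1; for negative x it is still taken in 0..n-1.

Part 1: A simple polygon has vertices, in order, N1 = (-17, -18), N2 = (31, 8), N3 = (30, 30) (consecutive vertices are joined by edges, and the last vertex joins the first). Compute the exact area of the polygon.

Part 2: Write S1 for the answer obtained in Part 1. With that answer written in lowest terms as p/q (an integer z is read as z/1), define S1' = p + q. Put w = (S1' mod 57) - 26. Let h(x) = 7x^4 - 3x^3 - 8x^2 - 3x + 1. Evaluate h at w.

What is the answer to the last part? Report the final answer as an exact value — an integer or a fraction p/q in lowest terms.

406

Part 1: cross terms: (-17*8 - 31*-18)=422, (31*30 - 30*8)=690, (30*-18 - -17*30)=-30; twice the area = |1082| = 1082; area = 541; answer 541
Part 2: S1 = 541; threaded value p + q = 542; w = 3; 7*(3)^4 - 3*(3)^3 - 8*(3)^2 - 3*(3)^1 + 1 = (567) + (-81) + (-72) + (-9) + (1) = 406; answer 406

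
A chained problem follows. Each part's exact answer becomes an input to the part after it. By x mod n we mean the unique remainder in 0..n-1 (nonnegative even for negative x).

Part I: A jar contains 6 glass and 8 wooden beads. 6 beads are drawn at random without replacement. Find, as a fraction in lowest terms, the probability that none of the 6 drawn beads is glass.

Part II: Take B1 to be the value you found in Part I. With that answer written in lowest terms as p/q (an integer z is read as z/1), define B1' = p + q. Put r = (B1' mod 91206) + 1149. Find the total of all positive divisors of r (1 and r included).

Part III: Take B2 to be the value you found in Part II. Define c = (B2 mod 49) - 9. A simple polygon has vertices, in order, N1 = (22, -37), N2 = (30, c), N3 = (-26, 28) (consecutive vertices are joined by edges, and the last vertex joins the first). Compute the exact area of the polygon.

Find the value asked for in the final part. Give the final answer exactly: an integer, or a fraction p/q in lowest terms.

Part I: total draws C(14,6) = 3003; favorable C(8,6) = 28; P = 4/429; answer 4/429
Part II: B1 = 4/429; threaded value p + q = 433; r = 1582; 1582 = 2 * 7 * 113; sigma = (1 + 2) * (1 + 7) * (1 + 113) = 3 * 8 * 114 = 2736; answer 2736
Part III: B2 = 2736; c = 32; cross terms: (22*32 - 30*-37)=1814, (30*28 - -26*32)=1672, (-26*-37 - 22*28)=346; twice the area = |3832| = 3832; area = 1916; answer 1916

1916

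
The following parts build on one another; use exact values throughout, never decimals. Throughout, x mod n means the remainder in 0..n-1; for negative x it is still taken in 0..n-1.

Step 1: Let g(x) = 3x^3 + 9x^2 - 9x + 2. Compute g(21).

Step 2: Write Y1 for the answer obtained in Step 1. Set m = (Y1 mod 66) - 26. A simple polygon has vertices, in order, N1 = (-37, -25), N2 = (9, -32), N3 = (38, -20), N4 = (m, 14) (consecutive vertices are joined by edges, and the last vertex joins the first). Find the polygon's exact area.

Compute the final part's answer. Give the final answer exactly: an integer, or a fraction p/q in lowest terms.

1770

Step 1: 3*(21)^3 + 9*(21)^2 - 9*(21)^1 + 2 = (27783) + (3969) + (-189) + (2) = 31565; answer 31565
Step 2: Y1 = 31565; m = -9; cross terms: (-37*-32 - 9*-25)=1409, (9*-20 - 38*-32)=1036, (38*14 - -9*-20)=352, (-9*-25 - -37*14)=743; twice the area = |3540| = 3540; area = 1770; answer 1770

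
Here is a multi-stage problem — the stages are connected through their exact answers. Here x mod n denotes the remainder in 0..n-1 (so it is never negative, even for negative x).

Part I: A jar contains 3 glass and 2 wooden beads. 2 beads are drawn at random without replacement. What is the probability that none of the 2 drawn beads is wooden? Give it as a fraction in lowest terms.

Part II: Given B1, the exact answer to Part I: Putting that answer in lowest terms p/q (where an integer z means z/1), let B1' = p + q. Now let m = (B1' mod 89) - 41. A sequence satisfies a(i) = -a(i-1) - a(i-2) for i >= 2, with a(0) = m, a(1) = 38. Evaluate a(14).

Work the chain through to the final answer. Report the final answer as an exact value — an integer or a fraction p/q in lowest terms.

-10

Part I: total draws C(5,2) = 10; favorable C(3,2) = 3; P = 3/10; answer 3/10
Part II: B1 = 3/10; threaded value p + q = 13; m = -28; a(2) = -1*(38) - 1*(-28) = -10; iterating: a(2)=-10, a(3)=-28, a(4)=38, a(5)=-10, a(6)=-28, a(7)=38, a(8)=-10, a(9)=-28, a(10)=38, a(11)=-10, a(12)=-28, a(13)=38, a(14)=-10; answer -10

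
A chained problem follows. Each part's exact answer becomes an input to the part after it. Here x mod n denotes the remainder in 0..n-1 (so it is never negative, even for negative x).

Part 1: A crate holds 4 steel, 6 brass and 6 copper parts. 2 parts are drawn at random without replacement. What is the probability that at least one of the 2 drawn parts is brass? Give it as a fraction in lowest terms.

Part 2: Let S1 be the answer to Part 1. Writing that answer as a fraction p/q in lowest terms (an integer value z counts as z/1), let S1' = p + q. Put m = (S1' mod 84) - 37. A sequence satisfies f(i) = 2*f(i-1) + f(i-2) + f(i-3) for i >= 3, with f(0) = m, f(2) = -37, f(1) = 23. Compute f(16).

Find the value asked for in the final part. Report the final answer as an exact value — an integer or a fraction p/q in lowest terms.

Part 1: total draws C(16,2) = 120; complement C(10,2) = 45; favorable 120 - 45 = 75; P = 5/8; answer 5/8
Part 2: S1 = 5/8; threaded value p + q = 13; m = -24; f(3) = 2*(-37) + 1*(23) + 1*(-24) = -75; iterating: f(3)=-75, f(4)=-164, f(5)=-440, f(6)=-1119, f(7)=-2842, f(8)=-7243, f(9)=-18447, f(10)=-46979, f(11)=-119648, f(12)=-304722, f(13)=-776071, f(14)=-1976512, f(15)=-5033817, f(16)=-12820217; answer -12820217

-12820217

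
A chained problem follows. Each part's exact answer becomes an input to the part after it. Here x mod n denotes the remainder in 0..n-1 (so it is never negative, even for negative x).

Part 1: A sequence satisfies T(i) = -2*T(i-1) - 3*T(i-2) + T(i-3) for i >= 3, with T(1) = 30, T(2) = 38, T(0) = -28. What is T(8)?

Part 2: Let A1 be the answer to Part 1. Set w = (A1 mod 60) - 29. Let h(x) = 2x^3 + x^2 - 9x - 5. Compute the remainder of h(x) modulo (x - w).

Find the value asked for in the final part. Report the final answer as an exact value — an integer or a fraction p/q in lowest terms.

Part 1: T(3) = -2*(38) - 3*(30) + 1*(-28) = -194; iterating: T(3)=-194, T(4)=304, T(5)=12, T(6)=-1130, T(7)=2528, T(8)=-1654; answer -1654
Part 2: A1 = -1654; w = -3; remainder = value at the root: 2*(-3)^3 + 1*(-3)^2 - 9*(-3)^1 - 5 = (-54) + (9) + (27) + (-5) = -23; answer -23

-23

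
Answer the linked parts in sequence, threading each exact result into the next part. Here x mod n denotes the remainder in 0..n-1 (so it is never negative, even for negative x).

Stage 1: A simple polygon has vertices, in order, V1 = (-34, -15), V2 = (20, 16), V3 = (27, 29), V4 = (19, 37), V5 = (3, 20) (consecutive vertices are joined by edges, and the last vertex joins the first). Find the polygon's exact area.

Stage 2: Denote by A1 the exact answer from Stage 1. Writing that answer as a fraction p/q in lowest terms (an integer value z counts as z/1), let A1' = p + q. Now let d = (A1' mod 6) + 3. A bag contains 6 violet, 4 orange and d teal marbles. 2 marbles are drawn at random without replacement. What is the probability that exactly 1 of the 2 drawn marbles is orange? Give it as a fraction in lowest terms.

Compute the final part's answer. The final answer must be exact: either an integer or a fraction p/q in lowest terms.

Stage 1: cross terms: (-34*16 - 20*-15)=-244, (20*29 - 27*16)=148, (27*37 - 19*29)=448, (19*20 - 3*37)=269, (3*-15 - -34*20)=635; twice the area = |1256| = 1256; area = 628; answer 628
Stage 2: A1 = 628; threaded value p + q = 629; d = 8; total draws C(18,2) = 153; favorable C(4,1)*C(14,1) = 56; P = 56/153; answer 56/153

56/153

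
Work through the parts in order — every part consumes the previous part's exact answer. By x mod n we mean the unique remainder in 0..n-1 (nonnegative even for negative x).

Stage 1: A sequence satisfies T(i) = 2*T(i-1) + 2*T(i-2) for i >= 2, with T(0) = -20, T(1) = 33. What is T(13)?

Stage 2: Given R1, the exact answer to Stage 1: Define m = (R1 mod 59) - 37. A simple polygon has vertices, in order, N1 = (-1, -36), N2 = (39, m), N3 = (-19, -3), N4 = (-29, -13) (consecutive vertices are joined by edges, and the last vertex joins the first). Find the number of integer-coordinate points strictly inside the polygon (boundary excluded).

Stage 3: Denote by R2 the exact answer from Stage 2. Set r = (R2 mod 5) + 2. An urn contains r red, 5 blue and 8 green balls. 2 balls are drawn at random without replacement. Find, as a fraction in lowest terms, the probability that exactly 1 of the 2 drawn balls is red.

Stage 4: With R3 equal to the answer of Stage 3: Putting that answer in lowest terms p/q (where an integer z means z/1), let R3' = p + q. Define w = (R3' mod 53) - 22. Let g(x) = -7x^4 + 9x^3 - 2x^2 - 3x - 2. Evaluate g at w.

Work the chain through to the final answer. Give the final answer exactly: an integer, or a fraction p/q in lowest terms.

-353

Stage 1: T(2) = 2*(33) + 2*(-20) = 26; iterating: T(2)=26, T(3)=118, T(4)=288, T(5)=812, T(6)=2200, T(7)=6024, T(8)=16448, T(9)=44944, T(10)=122784, T(11)=335456, T(12)=916480, T(13)=2503872; answer 2503872
Stage 2: R1 = 2503872; m = -7; cross terms: (-1*-7 - 39*-36)=1411, (39*-3 - -19*-7)=-250, (-19*-13 - -29*-3)=160, (-29*-36 - -1*-13)=1031; twice the area = |2352| = 2352; area = 1176; boundary points = 1 + 2 + 10 + 1 = 14; strictly interior points = area - boundary/2 + 1 = 1170; answer 1170
Stage 3: R2 = 1170; r = 2; total draws C(15,2) = 105; favorable C(2,1)*C(13,1) = 26; P = 26/105; answer 26/105
Stage 4: R3 = 26/105; threaded value p + q = 131; w = 3; -7*(3)^4 + 9*(3)^3 - 2*(3)^2 - 3*(3)^1 - 2 = (-567) + (243) + (-18) + (-9) + (-2) = -353; answer -353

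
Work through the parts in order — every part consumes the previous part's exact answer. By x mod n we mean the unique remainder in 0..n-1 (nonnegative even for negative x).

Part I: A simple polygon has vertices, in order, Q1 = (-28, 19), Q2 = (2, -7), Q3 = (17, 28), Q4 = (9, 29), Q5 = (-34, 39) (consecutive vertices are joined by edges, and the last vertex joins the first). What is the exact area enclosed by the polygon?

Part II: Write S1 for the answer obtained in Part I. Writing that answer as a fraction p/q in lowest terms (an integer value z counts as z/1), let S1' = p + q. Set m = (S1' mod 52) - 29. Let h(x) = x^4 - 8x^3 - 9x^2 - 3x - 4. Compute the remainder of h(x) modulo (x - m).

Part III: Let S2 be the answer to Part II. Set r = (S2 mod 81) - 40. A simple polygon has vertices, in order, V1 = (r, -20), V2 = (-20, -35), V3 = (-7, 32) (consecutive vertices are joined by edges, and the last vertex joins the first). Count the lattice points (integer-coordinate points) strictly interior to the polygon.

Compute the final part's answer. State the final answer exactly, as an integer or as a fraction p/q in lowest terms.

Part I: cross terms: (-28*-7 - 2*19)=158, (2*28 - 17*-7)=175, (17*29 - 9*28)=241, (9*39 - -34*29)=1337, (-34*19 - -28*39)=446; twice the area = |2357| = 2357; area = 2357/2; answer 2357/2
Part II: S1 = 2357/2; threaded value p + q = 2359; m = -10; remainder = value at the root: 1*(-10)^4 - 8*(-10)^3 - 9*(-10)^2 - 3*(-10)^1 - 4 = (10000) + (8000) + (-900) + (30) + (-4) = 17126; answer 17126
Part III: S2 = 17126; r = -5; cross terms: (-5*-35 - -20*-20)=-225, (-20*32 - -7*-35)=-885, (-7*-20 - -5*32)=300; twice the area = |-810| = 810; area = 405; boundary points = 15 + 1 + 2 = 18; strictly interior points = area - boundary/2 + 1 = 397; answer 397

397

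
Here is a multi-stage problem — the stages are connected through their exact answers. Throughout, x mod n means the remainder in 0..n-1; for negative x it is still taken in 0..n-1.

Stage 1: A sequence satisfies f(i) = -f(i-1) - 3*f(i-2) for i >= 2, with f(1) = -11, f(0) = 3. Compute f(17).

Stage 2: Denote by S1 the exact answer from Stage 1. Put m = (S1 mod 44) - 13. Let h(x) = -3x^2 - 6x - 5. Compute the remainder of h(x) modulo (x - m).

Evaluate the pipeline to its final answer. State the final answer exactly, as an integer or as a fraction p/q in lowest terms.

-1202

Stage 1: f(2) = -1*(-11) - 3*(3) = 2; iterating: f(2)=2, f(3)=31, f(4)=-37, f(5)=-56, f(6)=167, f(7)=1, f(8)=-502, f(9)=499, f(10)=1007, f(11)=-2504, f(12)=-517, f(13)=8029, f(14)=-6478, f(15)=-17609, f(16)=37043, f(17)=15784; answer 15784
Stage 2: S1 = 15784; m = 19; remainder = value at the root: -3*(19)^2 - 6*(19)^1 - 5 = (-1083) + (-114) + (-5) = -1202; answer -1202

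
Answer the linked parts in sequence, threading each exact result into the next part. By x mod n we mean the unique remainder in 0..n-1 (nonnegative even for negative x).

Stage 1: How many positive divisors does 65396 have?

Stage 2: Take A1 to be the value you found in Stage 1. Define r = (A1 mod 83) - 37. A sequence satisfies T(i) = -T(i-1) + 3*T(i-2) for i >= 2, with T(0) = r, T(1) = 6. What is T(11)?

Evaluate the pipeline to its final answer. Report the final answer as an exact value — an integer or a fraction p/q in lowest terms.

Stage 1: 65396 = 2^2 * 16349; number of divisors = (2+1) * (1+1) = 6; answer 6
Stage 2: A1 = 6; r = -31; T(2) = -1*(6) + 3*(-31) = -99; iterating: T(2)=-99, T(3)=117, T(4)=-414, T(5)=765, T(6)=-2007, T(7)=4302, T(8)=-10323, T(9)=23229, T(10)=-54198, T(11)=123885; answer 123885

123885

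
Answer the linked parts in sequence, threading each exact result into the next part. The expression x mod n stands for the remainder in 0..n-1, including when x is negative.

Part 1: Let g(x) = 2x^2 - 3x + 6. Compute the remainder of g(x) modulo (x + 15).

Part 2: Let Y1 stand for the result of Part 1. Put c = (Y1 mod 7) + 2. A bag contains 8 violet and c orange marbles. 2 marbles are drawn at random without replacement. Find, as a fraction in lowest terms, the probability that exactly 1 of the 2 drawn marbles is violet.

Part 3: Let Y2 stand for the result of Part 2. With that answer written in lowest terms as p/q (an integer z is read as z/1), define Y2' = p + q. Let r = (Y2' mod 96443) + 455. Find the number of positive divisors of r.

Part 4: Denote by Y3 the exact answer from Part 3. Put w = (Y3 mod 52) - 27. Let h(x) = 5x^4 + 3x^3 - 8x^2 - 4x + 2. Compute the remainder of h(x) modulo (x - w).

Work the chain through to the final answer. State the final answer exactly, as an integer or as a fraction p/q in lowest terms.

68290

Part 1: remainder = value at the root: 2*(-15)^2 - 3*(-15)^1 + 6 = (450) + (45) + (6) = 501; answer 501
Part 2: Y1 = 501; c = 6; total draws C(14,2) = 91; favorable C(8,1)*C(6,1) = 48; P = 48/91; answer 48/91
Part 3: Y2 = 48/91; threaded value p + q = 139; r = 594; 594 = 2 * 3^3 * 11; number of divisors = (1+1) * (3+1) * (1+1) = 16; answer 16
Part 4: Y3 = 16; w = -11; remainder = value at the root: 5*(-11)^4 + 3*(-11)^3 - 8*(-11)^2 - 4*(-11)^1 + 2 = (73205) + (-3993) + (-968) + (44) + (2) = 68290; answer 68290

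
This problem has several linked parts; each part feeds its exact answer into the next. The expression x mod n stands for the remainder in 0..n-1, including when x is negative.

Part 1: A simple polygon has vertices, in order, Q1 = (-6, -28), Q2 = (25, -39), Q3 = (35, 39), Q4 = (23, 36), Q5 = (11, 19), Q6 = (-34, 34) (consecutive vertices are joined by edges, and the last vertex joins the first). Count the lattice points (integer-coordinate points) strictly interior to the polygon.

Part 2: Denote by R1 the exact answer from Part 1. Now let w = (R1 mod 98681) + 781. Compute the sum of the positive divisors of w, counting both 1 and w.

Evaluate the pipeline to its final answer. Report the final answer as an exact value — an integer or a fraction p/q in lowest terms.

Part 1: cross terms: (-6*-39 - 25*-28)=934, (25*39 - 35*-39)=2340, (35*36 - 23*39)=363, (23*19 - 11*36)=41, (11*34 - -34*19)=1020, (-34*-28 - -6*34)=1156; twice the area = |5854| = 5854; area = 2927; boundary points = 1 + 2 + 3 + 1 + 15 + 2 = 24; strictly interior points = area - boundary/2 + 1 = 2916; answer 2916
Part 2: R1 = 2916; w = 3697; 3697 is prime, so its only divisors are 1 and 3697; sigma = 1 + 3697 = 3698; answer 3698

3698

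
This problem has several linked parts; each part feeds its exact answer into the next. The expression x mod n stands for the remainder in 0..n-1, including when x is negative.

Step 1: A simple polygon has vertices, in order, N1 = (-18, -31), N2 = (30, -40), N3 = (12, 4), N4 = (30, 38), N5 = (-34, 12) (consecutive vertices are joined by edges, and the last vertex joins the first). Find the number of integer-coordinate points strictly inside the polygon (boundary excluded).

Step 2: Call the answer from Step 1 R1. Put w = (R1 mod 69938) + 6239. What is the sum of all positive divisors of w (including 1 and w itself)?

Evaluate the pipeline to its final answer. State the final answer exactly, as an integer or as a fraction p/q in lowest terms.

Step 1: cross terms: (-18*-40 - 30*-31)=1650, (30*4 - 12*-40)=600, (12*38 - 30*4)=336, (30*12 - -34*38)=1652, (-34*-31 - -18*12)=1270; twice the area = |5508| = 5508; area = 2754; boundary points = 3 + 2 + 2 + 2 + 1 = 10; strictly interior points = area - boundary/2 + 1 = 2750; answer 2750
Step 2: R1 = 2750; w = 8989; 8989 = 89 * 101; sigma = (1 + 89) * (1 + 101) = 90 * 102 = 9180; answer 9180

9180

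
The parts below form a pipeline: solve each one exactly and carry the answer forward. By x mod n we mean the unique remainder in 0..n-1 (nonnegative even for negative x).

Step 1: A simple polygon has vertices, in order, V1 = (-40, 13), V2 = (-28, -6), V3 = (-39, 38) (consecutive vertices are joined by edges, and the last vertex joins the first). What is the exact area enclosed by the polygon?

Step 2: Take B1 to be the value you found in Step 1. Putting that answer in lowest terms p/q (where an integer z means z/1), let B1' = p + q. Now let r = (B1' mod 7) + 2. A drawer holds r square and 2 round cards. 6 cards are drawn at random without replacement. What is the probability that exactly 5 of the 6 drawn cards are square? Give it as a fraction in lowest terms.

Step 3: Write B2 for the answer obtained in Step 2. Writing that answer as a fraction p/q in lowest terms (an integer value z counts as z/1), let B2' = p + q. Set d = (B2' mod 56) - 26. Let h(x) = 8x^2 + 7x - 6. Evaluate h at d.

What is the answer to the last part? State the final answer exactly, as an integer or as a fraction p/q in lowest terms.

45

Step 1: cross terms: (-40*-6 - -28*13)=604, (-28*38 - -39*-6)=-1298, (-39*13 - -40*38)=1013; twice the area = |319| = 319; area = 319/2; answer 319/2
Step 2: B1 = 319/2; threaded value p + q = 321; r = 8; total draws C(10,6) = 210; favorable C(8,5)*C(2,1) = 112; P = 8/15; answer 8/15
Step 3: B2 = 8/15; threaded value p + q = 23; d = -3; 8*(-3)^2 + 7*(-3)^1 - 6 = (72) + (-21) + (-6) = 45; answer 45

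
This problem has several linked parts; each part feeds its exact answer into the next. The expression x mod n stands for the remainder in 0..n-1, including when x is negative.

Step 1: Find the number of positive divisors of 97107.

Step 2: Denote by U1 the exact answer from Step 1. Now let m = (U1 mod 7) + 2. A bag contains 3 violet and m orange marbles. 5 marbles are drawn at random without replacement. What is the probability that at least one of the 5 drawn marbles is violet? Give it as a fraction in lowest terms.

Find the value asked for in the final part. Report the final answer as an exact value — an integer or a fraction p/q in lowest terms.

20/21

Step 1: 97107 = 3 * 32369; number of divisors = (1+1) * (1+1) = 4; answer 4
Step 2: U1 = 4; m = 6; total draws C(9,5) = 126; complement C(6,5) = 6; favorable 126 - 6 = 120; P = 20/21; answer 20/21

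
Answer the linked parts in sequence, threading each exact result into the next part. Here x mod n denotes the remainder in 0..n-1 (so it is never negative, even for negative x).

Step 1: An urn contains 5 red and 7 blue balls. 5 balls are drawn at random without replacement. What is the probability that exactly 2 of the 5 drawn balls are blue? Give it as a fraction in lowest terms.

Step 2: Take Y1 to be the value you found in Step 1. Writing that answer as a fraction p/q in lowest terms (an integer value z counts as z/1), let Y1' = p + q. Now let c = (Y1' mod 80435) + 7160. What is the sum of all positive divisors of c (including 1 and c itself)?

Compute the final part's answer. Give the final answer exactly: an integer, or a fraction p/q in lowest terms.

7776

Step 1: total draws C(12,5) = 792; favorable C(7,2)*C(5,3) = 210; P = 35/132; answer 35/132
Step 2: Y1 = 35/132; threaded value p + q = 167; c = 7327; 7327 = 17 * 431; sigma = (1 + 17) * (1 + 431) = 18 * 432 = 7776; answer 7776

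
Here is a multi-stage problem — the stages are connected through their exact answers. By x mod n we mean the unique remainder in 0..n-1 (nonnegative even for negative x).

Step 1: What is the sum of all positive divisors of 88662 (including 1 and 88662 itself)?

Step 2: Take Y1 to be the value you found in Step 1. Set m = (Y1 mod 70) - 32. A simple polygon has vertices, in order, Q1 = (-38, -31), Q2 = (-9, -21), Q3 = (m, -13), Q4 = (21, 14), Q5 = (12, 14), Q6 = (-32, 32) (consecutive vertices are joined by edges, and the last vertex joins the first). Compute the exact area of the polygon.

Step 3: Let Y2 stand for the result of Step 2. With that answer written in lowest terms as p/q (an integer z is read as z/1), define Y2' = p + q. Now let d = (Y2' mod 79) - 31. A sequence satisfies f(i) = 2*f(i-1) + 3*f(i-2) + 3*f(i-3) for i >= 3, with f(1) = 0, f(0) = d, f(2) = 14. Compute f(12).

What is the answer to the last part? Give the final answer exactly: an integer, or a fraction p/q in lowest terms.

Step 1: 88662 = 2 * 3 * 7 * 2111; sigma = (1 + 2) * (1 + 3) * (1 + 7) * (1 + 2111) = 3 * 4 * 8 * 2112 = 202752; answer 202752
Step 2: Y1 = 202752; m = 0; cross terms: (-38*-21 - -9*-31)=519, (-9*-13 - 0*-21)=117, (0*14 - 21*-13)=273, (21*14 - 12*14)=126, (12*32 - -32*14)=832, (-32*-31 - -38*32)=2208; twice the area = |4075| = 4075; area = 4075/2; answer 4075/2
Step 3: Y2 = 4075/2; threaded value p + q = 4077; d = 17; f(3) = 2*(14) + 3*(0) + 3*(17) = 79; iterating: f(3)=79, f(4)=200, f(5)=679, f(6)=2195, f(7)=7027, f(8)=22676, f(9)=73018, f(10)=235145, f(11)=757372, f(12)=2439233; answer 2439233

2439233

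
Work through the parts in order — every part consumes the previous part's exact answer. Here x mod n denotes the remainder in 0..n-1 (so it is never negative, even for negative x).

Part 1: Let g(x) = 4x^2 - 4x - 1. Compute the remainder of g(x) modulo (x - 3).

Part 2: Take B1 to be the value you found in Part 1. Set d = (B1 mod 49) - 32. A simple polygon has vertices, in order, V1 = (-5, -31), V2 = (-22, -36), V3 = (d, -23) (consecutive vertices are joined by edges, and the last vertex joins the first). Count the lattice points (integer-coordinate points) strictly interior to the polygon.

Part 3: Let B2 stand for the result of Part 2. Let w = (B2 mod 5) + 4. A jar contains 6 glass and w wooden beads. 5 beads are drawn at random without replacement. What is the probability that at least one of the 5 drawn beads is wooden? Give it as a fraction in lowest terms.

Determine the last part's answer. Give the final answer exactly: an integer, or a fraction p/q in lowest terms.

41/42

Part 1: remainder = value at the root: 4*(3)^2 - 4*(3)^1 - 1 = (36) + (-12) + (-1) = 23; answer 23
Part 2: B1 = 23; d = -9; cross terms: (-5*-36 - -22*-31)=-502, (-22*-23 - -9*-36)=182, (-9*-31 - -5*-23)=164; twice the area = |-156| = 156; area = 78; boundary points = 1 + 13 + 4 = 18; strictly interior points = area - boundary/2 + 1 = 70; answer 70
Part 3: B2 = 70; w = 4; total draws C(10,5) = 252; complement C(6,5) = 6; favorable 252 - 6 = 246; P = 41/42; answer 41/42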